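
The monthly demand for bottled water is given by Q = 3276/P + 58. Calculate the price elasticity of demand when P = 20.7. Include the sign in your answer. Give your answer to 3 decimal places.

-0.732

At P = 20.7, Q = 216.261.
dQ/dP = −3276/P² = -7.645.
ε = (dQ/dP)(P/Q) = (-7.645)(20.7/216.261).
|ε| < 1, so demand is inelastic at this price.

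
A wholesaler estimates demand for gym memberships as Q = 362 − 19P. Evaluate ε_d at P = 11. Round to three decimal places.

At P = 11, Q = 153.
dQ/dP = −19.
ε = (dQ/dP)(P/Q) = (-19)(11/153).

-1.366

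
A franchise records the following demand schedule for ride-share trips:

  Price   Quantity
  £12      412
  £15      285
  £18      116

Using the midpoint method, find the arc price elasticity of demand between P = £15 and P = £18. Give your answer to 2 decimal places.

At P = 15, Q = 285; at P = 18, Q = 116.
ΔQ = -169, ΔP = 3. Midpoints: P̄ = 16.50, Q̄ = 200.5.
ε = (ΔQ/ΔP)(P̄/Q̄) = (-169/3)(16.50/200.5).

-4.64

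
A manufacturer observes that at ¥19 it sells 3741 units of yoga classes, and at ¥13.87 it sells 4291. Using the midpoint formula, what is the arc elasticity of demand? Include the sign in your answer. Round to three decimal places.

-0.439

ΔQ = 4291 − 3741 = 550; ΔP = 13.87 − 19 = -5.13.
Midpoints: P̄ = 16.43, Q̄ = 4016.0.
ε = (ΔQ/ΔP)(P̄/Q̄) = (550/-5.13)(16.43/4016.0).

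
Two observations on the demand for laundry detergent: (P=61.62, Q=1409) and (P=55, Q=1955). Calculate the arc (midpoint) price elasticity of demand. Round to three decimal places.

ΔQ = 1955 − 1409 = 546; ΔP = 55 − 61.62 = -6.62.
Midpoints: P̄ = 58.31, Q̄ = 1682.0.
ε = (ΔQ/ΔP)(P̄/Q̄) = (546/-6.62)(58.31/1682.0).

-2.859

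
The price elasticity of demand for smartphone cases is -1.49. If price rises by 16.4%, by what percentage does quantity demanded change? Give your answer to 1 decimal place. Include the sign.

%ΔQ ≈ ε × %ΔP = (-1.49)(16.4%) = -24.44%.

-24.4%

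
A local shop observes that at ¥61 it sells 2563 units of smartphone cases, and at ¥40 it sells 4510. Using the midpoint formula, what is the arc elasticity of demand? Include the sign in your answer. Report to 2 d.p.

-1.32

ΔQ = 4510 − 2563 = 1947; ΔP = 40 − 61 = -21.
Midpoints: P̄ = 50.50, Q̄ = 3536.5.
ε = (ΔQ/ΔP)(P̄/Q̄) = (1947/-21)(50.50/3536.5).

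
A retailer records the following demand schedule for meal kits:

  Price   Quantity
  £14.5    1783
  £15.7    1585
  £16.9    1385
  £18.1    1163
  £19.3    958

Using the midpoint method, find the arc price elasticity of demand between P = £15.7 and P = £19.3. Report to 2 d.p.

At P = 15.7, Q = 1585; at P = 19.3, Q = 958.
ΔQ = -627, ΔP = 3.6. Midpoints: P̄ = 17.50, Q̄ = 1271.5.
ε = (ΔQ/ΔP)(P̄/Q̄) = (-627/3.6)(17.50/1271.5).

-2.40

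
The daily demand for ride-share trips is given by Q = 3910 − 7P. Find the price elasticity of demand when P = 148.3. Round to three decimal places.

-0.361

At P = 148.3, Q = 2871.900.
dQ/dP = −7.
ε = (dQ/dP)(P/Q) = (-7)(148.3/2871.900).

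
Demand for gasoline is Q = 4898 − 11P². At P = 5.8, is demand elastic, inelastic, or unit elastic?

inelastic

Q = 4527.960, dQ/dP = -127.600.
ε = (dQ/dP)(P/Q) ≈ -0.163.
|ε| = 0.16 < 1.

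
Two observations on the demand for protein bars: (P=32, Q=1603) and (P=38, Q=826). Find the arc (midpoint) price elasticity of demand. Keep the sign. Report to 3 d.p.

ΔQ = 826 − 1603 = -777; ΔP = 38 − 32 = 6.
Midpoints: P̄ = 35.00, Q̄ = 1214.5.
ε = (ΔQ/ΔP)(P̄/Q̄) = (-777/6)(35.00/1214.5).

-3.732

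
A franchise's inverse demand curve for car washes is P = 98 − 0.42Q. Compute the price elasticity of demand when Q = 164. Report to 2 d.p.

-0.42

At Q = 164, P = 98 − 0.42(164) = 29.12.
dP/dQ = −0.42, so dQ/dP = 1/(−0.42) = -2.381.
ε = (dQ/dP)(P/Q) = (-2.381)(29.12/164).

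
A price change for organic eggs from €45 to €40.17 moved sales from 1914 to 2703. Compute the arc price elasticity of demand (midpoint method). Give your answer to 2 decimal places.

-3.01

ΔQ = 2703 − 1914 = 789; ΔP = 40.17 − 45 = -4.83.
Midpoints: P̄ = 42.59, Q̄ = 2308.5.
ε = (ΔQ/ΔP)(P̄/Q̄) = (789/-4.83)(42.59/2308.5).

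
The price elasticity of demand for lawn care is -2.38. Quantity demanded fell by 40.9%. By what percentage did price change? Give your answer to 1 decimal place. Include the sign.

%ΔP ≈ %ΔQ / ε = (-40.9%)/(-2.38) = 17.18%.

17.2%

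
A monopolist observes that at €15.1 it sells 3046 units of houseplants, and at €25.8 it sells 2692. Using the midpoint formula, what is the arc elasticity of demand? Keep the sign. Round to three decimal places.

ΔQ = 2692 − 3046 = -354; ΔP = 25.8 − 15.1 = 10.7.
Midpoints: P̄ = 20.45, Q̄ = 2869.0.
ε = (ΔQ/ΔP)(P̄/Q̄) = (-354/10.7)(20.45/2869.0).

-0.236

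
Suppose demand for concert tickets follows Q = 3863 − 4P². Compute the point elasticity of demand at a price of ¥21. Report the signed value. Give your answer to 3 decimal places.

-1.681

At P = 21, Q = 2099.
dQ/dP = −8P = -168.
ε = (dQ/dP)(P/Q) = (-168)(21/2099).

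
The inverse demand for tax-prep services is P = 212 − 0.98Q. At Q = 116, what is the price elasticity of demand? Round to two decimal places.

-0.86

At Q = 116, P = 212 − 0.98(116) = 98.32.
dP/dQ = −0.98, so dQ/dP = 1/(−0.98) = -1.020.
ε = (dQ/dP)(P/Q) = (-1.020)(98.32/116).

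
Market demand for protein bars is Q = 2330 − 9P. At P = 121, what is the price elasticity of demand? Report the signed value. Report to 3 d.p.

-0.878

At P = 121, Q = 1241.
dQ/dP = −9.
ε = (dQ/dP)(P/Q) = (-9)(121/1241).
|ε| < 1, so demand is inelastic at this price.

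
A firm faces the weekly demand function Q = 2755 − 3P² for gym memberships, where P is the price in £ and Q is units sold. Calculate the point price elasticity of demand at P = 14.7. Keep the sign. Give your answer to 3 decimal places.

-0.615

At P = 14.7, Q = 2106.730.
dQ/dP = −6P = -88.200.
ε = (dQ/dP)(P/Q) = (-88.200)(14.7/2106.730).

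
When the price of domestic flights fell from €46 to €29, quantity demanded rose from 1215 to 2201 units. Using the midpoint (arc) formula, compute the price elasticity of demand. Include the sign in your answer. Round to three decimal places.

-1.273

ΔQ = 2201 − 1215 = 986; ΔP = 29 − 46 = -17.
Midpoints: P̄ = 37.50, Q̄ = 1708.0.
ε = (ΔQ/ΔP)(P̄/Q̄) = (986/-17)(37.50/1708.0).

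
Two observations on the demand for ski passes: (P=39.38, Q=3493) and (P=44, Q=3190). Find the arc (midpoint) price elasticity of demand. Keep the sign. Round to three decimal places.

ΔQ = 3190 − 3493 = -303; ΔP = 44 − 39.38 = 4.62.
Midpoints: P̄ = 41.69, Q̄ = 3341.5.
ε = (ΔQ/ΔP)(P̄/Q̄) = (-303/4.62)(41.69/3341.5).

-0.818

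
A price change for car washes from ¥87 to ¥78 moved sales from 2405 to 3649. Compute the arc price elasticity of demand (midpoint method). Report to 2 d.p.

ΔQ = 3649 − 2405 = 1244; ΔP = 78 − 87 = -9.
Midpoints: P̄ = 82.50, Q̄ = 3027.0.
ε = (ΔQ/ΔP)(P̄/Q̄) = (1244/-9)(82.50/3027.0).

-3.77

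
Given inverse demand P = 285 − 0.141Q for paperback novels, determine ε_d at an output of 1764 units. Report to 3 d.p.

-0.146

At Q = 1764, P = 285 − 0.141(1764) = 36.28.
dP/dQ = −0.141, so dQ/dP = 1/(−0.141) = -7.092.
ε = (dQ/dP)(P/Q) = (-7.092)(36.28/1764).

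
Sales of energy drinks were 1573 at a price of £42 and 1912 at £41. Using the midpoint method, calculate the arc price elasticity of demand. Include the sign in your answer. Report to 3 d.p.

-8.074

ΔQ = 1912 − 1573 = 339; ΔP = 41 − 42 = -1.
Midpoints: P̄ = 41.50, Q̄ = 1742.5.
ε = (ΔQ/ΔP)(P̄/Q̄) = (339/-1)(41.50/1742.5).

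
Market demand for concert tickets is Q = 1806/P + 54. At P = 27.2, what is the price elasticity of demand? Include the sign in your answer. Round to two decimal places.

-0.55

At P = 27.2, Q = 120.397.
dQ/dP = −1806/P² = -2.441.
ε = (dQ/dP)(P/Q) = (-2.441)(27.2/120.397).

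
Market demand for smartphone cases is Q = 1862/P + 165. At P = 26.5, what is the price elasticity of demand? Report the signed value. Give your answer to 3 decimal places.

-0.299

At P = 26.5, Q = 235.264.
dQ/dP = −1862/P² = -2.651.
ε = (dQ/dP)(P/Q) = (-2.651)(26.5/235.264).
|ε| < 1, so demand is inelastic at this price.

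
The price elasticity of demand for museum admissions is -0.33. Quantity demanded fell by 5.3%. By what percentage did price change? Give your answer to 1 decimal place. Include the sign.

%ΔP ≈ %ΔQ / ε = (-5.3%)/(-0.33) = 16.06%.

16.1%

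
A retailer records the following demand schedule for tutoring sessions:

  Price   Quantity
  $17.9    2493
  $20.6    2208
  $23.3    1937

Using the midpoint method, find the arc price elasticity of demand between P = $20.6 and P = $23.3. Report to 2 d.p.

At P = 20.6, Q = 2208; at P = 23.3, Q = 1937.
ΔQ = -271, ΔP = 2.7. Midpoints: P̄ = 21.95, Q̄ = 2072.5.
ε = (ΔQ/ΔP)(P̄/Q̄) = (-271/2.7)(21.95/2072.5).

-1.06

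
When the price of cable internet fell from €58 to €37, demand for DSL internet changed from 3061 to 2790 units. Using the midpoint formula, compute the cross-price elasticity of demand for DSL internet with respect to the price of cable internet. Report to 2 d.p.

ΔQ_x = 2790 − 3061 = -271; ΔP_y = 37 − 58 = -21.
Midpoints: P̄_y = 47.50, Q̄_x = 2925.5.
ε_xy = (ΔQ_x/ΔP_y)(P̄_y/Q̄_x) = (-271/-21)(47.50/2925.5).
ε_xy > 0, so the goods are substitutes.

0.21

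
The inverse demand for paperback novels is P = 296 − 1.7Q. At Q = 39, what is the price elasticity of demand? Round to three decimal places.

At Q = 39, P = 296 − 1.7(39) = 229.70.
dP/dQ = −1.7, so dQ/dP = 1/(−1.7) = -0.588.
ε = (dQ/dP)(P/Q) = (-0.588)(229.70/39).

-3.465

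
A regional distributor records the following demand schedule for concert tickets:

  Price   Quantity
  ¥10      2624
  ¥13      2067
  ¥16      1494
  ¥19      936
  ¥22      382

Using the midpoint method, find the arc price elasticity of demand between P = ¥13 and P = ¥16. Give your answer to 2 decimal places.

-1.56

At P = 13, Q = 2067; at P = 16, Q = 1494.
ΔQ = -573, ΔP = 3. Midpoints: P̄ = 14.50, Q̄ = 1780.5.
ε = (ΔQ/ΔP)(P̄/Q̄) = (-573/3)(14.50/1780.5).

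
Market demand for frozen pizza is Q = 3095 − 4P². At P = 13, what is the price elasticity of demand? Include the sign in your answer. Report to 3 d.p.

At P = 13, Q = 2419.
dQ/dP = −8P = -104.
ε = (dQ/dP)(P/Q) = (-104)(13/2419).

-0.559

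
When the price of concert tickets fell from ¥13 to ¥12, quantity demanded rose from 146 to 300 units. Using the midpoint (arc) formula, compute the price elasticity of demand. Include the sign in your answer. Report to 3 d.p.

-8.632

ΔQ = 300 − 146 = 154; ΔP = 12 − 13 = -1.
Midpoints: P̄ = 12.50, Q̄ = 223.0.
ε = (ΔQ/ΔP)(P̄/Q̄) = (154/-1)(12.50/223.0).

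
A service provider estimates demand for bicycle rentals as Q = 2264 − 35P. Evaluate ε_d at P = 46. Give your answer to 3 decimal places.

-2.462

At P = 46, Q = 654.
dQ/dP = −35.
ε = (dQ/dP)(P/Q) = (-35)(46/654).
|ε| > 1, so demand is elastic at this price.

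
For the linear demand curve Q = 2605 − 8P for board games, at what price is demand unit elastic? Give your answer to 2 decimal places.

For linear demand Q = a − bP, ε = −bP/(a − bP). |ε| = 1 when bP = a − bP, i.e. P = a/(2b).
P = 2605/(2·8) = 2605/16 = 162.8125.

162.81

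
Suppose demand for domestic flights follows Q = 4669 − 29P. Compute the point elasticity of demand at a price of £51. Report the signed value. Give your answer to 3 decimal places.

At P = 51, Q = 3190.
dQ/dP = −29.
ε = (dQ/dP)(P/Q) = (-29)(51/3190).

-0.464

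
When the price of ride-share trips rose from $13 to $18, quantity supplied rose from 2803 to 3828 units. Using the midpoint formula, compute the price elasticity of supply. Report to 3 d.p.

ΔQ = 3828 − 2803 = 1025; ΔP = 18 − 13 = 5.
Midpoints: P̄ = 15.50, Q̄ = 3315.5.
ε_s = (ΔQ/ΔP)(P̄/Q̄) = (1025/5)(15.50/3315.5).

0.958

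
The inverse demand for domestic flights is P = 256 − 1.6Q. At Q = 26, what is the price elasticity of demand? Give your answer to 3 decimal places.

-5.154

At Q = 26, P = 256 − 1.6(26) = 214.40.
dP/dQ = −1.6, so dQ/dP = 1/(−1.6) = -0.625.
ε = (dQ/dP)(P/Q) = (-0.625)(214.40/26).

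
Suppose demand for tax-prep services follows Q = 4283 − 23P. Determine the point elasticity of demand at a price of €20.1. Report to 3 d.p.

-0.121

At P = 20.1, Q = 3820.700.
dQ/dP = −23.
ε = (dQ/dP)(P/Q) = (-23)(20.1/3820.700).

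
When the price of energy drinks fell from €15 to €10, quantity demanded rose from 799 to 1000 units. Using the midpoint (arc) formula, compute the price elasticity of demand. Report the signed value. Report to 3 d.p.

ΔQ = 1000 − 799 = 201; ΔP = 10 − 15 = -5.
Midpoints: P̄ = 12.50, Q̄ = 899.5.
ε = (ΔQ/ΔP)(P̄/Q̄) = (201/-5)(12.50/899.5).

-0.559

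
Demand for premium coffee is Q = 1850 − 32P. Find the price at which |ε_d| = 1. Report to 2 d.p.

For linear demand Q = a − bP, ε = −bP/(a − bP). |ε| = 1 when bP = a − bP, i.e. P = a/(2b).
P = 1850/(2·32) = 1850/64 = 28.9062.

28.91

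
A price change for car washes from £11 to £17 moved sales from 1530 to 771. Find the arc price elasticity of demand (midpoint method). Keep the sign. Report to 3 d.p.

ΔQ = 771 − 1530 = -759; ΔP = 17 − 11 = 6.
Midpoints: P̄ = 14.00, Q̄ = 1150.5.
ε = (ΔQ/ΔP)(P̄/Q̄) = (-759/6)(14.00/1150.5).

-1.539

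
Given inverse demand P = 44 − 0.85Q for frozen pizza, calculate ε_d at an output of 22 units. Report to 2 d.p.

At Q = 22, P = 44 − 0.85(22) = 25.30.
dP/dQ = −0.85, so dQ/dP = 1/(−0.85) = -1.176.
ε = (dQ/dP)(P/Q) = (-1.176)(25.30/22).

-1.35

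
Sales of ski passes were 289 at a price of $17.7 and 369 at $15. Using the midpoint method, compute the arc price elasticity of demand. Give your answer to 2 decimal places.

ΔQ = 369 − 289 = 80; ΔP = 15 − 17.7 = -2.7.
Midpoints: P̄ = 16.35, Q̄ = 329.0.
ε = (ΔQ/ΔP)(P̄/Q̄) = (80/-2.7)(16.35/329.0).

-1.47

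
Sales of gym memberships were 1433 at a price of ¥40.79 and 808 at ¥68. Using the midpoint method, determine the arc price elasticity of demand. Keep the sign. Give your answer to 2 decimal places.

ΔQ = 808 − 1433 = -625; ΔP = 68 − 40.79 = 27.21.
Midpoints: P̄ = 54.39, Q̄ = 1120.5.
ε = (ΔQ/ΔP)(P̄/Q̄) = (-625/27.21)(54.39/1120.5).

-1.12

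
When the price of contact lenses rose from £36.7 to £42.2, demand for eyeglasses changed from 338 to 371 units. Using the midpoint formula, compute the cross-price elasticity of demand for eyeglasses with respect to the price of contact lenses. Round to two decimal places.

ΔQ_x = 371 − 338 = 33; ΔP_y = 42.2 − 36.7 = 5.5.
Midpoints: P̄_y = 39.45, Q̄_x = 354.5.
ε_xy = (ΔQ_x/ΔP_y)(P̄_y/Q̄_x) = (33/5.5)(39.45/354.5).
ε_xy > 0, so the goods are substitutes.

0.67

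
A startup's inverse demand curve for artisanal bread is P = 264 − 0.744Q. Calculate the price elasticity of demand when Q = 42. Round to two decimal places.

-7.45

At Q = 42, P = 264 − 0.744(42) = 232.75.
dP/dQ = −0.744, so dQ/dP = 1/(−0.744) = -1.344.
ε = (dQ/dP)(P/Q) = (-1.344)(232.75/42).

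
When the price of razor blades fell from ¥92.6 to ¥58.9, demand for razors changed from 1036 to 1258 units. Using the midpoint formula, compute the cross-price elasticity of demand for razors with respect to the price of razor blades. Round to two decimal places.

-0.44

ΔQ_x = 1258 − 1036 = 222; ΔP_y = 58.9 − 92.6 = -33.7.
Midpoints: P̄_y = 75.75, Q̄_x = 1147.0.
ε_xy = (ΔQ_x/ΔP_y)(P̄_y/Q̄_x) = (222/-33.7)(75.75/1147.0).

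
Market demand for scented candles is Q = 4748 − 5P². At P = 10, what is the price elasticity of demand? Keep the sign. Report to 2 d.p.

-0.24

At P = 10, Q = 4248.
dQ/dP = −10P = -100.
ε = (dQ/dP)(P/Q) = (-100)(10/4248).
|ε| < 1, so demand is inelastic at this price.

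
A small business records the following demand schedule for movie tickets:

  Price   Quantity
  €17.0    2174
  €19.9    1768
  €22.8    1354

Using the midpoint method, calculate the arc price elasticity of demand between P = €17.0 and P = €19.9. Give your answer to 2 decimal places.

-1.31

At P = 17.0, Q = 2174; at P = 19.9, Q = 1768.
ΔQ = -406, ΔP = 2.9. Midpoints: P̄ = 18.45, Q̄ = 1971.0.
ε = (ΔQ/ΔP)(P̄/Q̄) = (-406/2.9)(18.45/1971.0).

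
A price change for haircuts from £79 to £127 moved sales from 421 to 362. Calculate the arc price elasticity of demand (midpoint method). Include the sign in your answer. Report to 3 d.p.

ΔQ = 362 − 421 = -59; ΔP = 127 − 79 = 48.
Midpoints: P̄ = 103.00, Q̄ = 391.5.
ε = (ΔQ/ΔP)(P̄/Q̄) = (-59/48)(103.00/391.5).

-0.323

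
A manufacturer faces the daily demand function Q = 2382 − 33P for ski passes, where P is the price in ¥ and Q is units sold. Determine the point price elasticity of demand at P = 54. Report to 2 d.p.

At P = 54, Q = 600.
dQ/dP = −33.
ε = (dQ/dP)(P/Q) = (-33)(54/600).
|ε| > 1, so demand is elastic at this price.

-2.97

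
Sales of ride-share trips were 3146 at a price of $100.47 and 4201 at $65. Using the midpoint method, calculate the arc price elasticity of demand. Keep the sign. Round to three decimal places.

-0.670

ΔQ = 4201 − 3146 = 1055; ΔP = 65 − 100.47 = -35.47.
Midpoints: P̄ = 82.73, Q̄ = 3673.5.
ε = (ΔQ/ΔP)(P̄/Q̄) = (1055/-35.47)(82.73/3673.5).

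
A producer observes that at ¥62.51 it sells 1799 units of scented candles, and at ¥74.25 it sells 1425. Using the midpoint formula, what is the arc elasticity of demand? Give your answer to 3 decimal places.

-1.351

ΔQ = 1425 − 1799 = -374; ΔP = 74.25 − 62.51 = 11.74.
Midpoints: P̄ = 68.38, Q̄ = 1612.0.
ε = (ΔQ/ΔP)(P̄/Q̄) = (-374/11.74)(68.38/1612.0).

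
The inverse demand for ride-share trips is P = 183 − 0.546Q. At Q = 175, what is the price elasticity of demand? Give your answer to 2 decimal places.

-0.92

At Q = 175, P = 183 − 0.546(175) = 87.45.
dP/dQ = −0.546, so dQ/dP = 1/(−0.546) = -1.832.
ε = (dQ/dP)(P/Q) = (-1.832)(87.45/175).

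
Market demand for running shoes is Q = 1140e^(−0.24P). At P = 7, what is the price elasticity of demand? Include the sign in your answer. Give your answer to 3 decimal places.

-1.680

At P = 7, Q = 212.466.
dQ/dP = −0.24·1140e^(−0.24P) = −0.24Q = -50.992.
ε = (dQ/dP)(P/Q) = (-50.992)(7/212.466).
|ε| > 1, so demand is elastic at this price.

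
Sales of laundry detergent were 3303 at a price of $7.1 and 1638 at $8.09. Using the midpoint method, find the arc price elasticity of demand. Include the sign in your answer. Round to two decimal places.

-5.17

ΔQ = 1638 − 3303 = -1665; ΔP = 8.09 − 7.1 = 0.99.
Midpoints: P̄ = 7.59, Q̄ = 2470.5.
ε = (ΔQ/ΔP)(P̄/Q̄) = (-1665/0.99)(7.59/2470.5).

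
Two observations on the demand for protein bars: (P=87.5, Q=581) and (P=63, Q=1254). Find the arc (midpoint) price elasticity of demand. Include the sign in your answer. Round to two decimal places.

ΔQ = 1254 − 581 = 673; ΔP = 63 − 87.5 = -24.5.
Midpoints: P̄ = 75.25, Q̄ = 917.5.
ε = (ΔQ/ΔP)(P̄/Q̄) = (673/-24.5)(75.25/917.5).

-2.25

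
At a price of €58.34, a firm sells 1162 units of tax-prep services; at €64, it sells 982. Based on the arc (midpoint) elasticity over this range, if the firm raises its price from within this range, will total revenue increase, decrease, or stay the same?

decrease

Arc ε = (-180/5.66)(61.17/1072.0) ≈ -1.815.
|ε| = 1.81 > 1, so demand is elastic. A price rise therefore reduces total revenue.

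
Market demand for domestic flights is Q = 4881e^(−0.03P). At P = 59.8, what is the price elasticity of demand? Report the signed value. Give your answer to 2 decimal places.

At P = 59.8, Q = 811.679.
dQ/dP = −0.03·4881e^(−0.03P) = −0.03Q = -24.350.
ε = (dQ/dP)(P/Q) = (-24.350)(59.8/811.679).
|ε| > 1, so demand is elastic at this price.

-1.79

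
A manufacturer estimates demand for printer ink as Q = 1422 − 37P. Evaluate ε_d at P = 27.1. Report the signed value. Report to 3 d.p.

-2.391

At P = 27.1, Q = 419.300.
dQ/dP = −37.
ε = (dQ/dP)(P/Q) = (-37)(27.1/419.300).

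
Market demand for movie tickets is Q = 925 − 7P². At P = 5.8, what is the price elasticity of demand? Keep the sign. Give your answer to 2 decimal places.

-0.68

At P = 5.8, Q = 689.520.
dQ/dP = −14P = -81.200.
ε = (dQ/dP)(P/Q) = (-81.200)(5.8/689.520).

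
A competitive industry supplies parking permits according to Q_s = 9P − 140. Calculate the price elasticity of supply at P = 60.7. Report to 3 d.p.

1.345

At P = 60.7, Q_s = 406.30.
dQ_s/dP = 9.
ε_s = (dQ_s/dP)(P/Q_s) = (9)(60.7/406.30).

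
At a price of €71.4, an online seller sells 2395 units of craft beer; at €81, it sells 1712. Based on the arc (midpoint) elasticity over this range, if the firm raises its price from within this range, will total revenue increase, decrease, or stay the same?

decrease

Arc ε = (-683/9.6)(76.20/2053.5) ≈ -2.640.
|ε| = 2.64 > 1, so demand is elastic. A price rise therefore reduces total revenue.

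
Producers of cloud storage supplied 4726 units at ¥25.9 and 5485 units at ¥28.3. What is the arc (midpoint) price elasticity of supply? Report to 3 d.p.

1.679

ΔQ = 5485 − 4726 = 759; ΔP = 28.3 − 25.9 = 2.4.
Midpoints: P̄ = 27.10, Q̄ = 5105.5.
ε_s = (ΔQ/ΔP)(P̄/Q̄) = (759/2.4)(27.10/5105.5).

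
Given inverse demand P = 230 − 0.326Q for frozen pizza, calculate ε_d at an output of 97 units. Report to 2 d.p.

At Q = 97, P = 230 − 0.326(97) = 198.38.
dP/dQ = −0.326, so dQ/dP = 1/(−0.326) = -3.067.
ε = (dQ/dP)(P/Q) = (-3.067)(198.38/97).

-6.27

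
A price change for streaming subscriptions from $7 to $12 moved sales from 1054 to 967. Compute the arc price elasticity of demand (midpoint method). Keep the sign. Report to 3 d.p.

ΔQ = 967 − 1054 = -87; ΔP = 12 − 7 = 5.
Midpoints: P̄ = 9.50, Q̄ = 1010.5.
ε = (ΔQ/ΔP)(P̄/Q̄) = (-87/5)(9.50/1010.5).

-0.164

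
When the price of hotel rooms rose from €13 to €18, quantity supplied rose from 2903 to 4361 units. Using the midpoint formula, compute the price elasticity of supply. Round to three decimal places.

ΔQ = 4361 − 2903 = 1458; ΔP = 18 − 13 = 5.
Midpoints: P̄ = 15.50, Q̄ = 3632.0.
ε_s = (ΔQ/ΔP)(P̄/Q̄) = (1458/5)(15.50/3632.0).

1.244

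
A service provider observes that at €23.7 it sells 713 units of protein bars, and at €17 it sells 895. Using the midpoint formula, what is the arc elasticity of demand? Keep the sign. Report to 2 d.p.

ΔQ = 895 − 713 = 182; ΔP = 17 − 23.7 = -6.7.
Midpoints: P̄ = 20.35, Q̄ = 804.0.
ε = (ΔQ/ΔP)(P̄/Q̄) = (182/-6.7)(20.35/804.0).

-0.69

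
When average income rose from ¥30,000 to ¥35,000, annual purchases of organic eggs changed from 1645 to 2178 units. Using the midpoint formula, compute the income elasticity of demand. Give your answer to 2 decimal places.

ΔQ = 533, ΔI = 5000. Midpoints: Ī = 32,500, Q̄ = 1911.5.
ε_I = (ΔQ/ΔI)(Ī/Q̄) = (533/5000)(32500/1911.5).

1.81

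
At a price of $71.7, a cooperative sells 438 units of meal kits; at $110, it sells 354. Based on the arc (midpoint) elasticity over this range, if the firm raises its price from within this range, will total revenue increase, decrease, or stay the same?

increase

Arc ε = (-84/38.3)(90.85/396.0) ≈ -0.503.
|ε| = 0.50 < 1, so demand is inelastic. A price rise therefore raises total revenue.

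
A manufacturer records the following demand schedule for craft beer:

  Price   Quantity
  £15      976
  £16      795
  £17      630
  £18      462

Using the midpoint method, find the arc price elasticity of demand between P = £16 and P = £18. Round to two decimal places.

-4.50

At P = 16, Q = 795; at P = 18, Q = 462.
ΔQ = -333, ΔP = 2. Midpoints: P̄ = 17.00, Q̄ = 628.5.
ε = (ΔQ/ΔP)(P̄/Q̄) = (-333/2)(17.00/628.5).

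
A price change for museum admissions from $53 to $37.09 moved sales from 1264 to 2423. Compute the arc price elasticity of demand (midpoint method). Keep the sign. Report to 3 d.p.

ΔQ = 2423 − 1264 = 1159; ΔP = 37.09 − 53 = -15.91.
Midpoints: P̄ = 45.05, Q̄ = 1843.5.
ε = (ΔQ/ΔP)(P̄/Q̄) = (1159/-15.91)(45.05/1843.5).

-1.780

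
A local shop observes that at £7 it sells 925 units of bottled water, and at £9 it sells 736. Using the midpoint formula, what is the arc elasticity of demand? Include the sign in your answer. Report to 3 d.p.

-0.910

ΔQ = 736 − 925 = -189; ΔP = 9 − 7 = 2.
Midpoints: P̄ = 8.00, Q̄ = 830.5.
ε = (ΔQ/ΔP)(P̄/Q̄) = (-189/2)(8.00/830.5).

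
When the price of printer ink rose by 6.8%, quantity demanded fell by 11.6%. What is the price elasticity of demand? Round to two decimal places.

-1.71

ε = %ΔQ / %ΔP = (-11.6)/(6.8) = -1.706.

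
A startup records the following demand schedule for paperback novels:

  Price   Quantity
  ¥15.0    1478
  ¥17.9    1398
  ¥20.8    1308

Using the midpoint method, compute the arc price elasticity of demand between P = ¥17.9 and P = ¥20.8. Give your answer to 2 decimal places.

-0.44

At P = 17.9, Q = 1398; at P = 20.8, Q = 1308.
ΔQ = -90, ΔP = 2.9. Midpoints: P̄ = 19.35, Q̄ = 1353.0.
ε = (ΔQ/ΔP)(P̄/Q̄) = (-90/2.9)(19.35/1353.0).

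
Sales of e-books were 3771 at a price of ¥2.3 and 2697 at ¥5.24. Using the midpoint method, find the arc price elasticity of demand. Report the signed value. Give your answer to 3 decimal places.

ΔQ = 2697 − 3771 = -1074; ΔP = 5.24 − 2.3 = 2.94.
Midpoints: P̄ = 3.77, Q̄ = 3234.0.
ε = (ΔQ/ΔP)(P̄/Q̄) = (-1074/2.94)(3.77/3234.0).

-0.426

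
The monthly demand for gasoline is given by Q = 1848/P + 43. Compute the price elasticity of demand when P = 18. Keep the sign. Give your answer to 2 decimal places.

At P = 18, Q = 145.667.
dQ/dP = −1848/P² = -5.704.
ε = (dQ/dP)(P/Q) = (-5.704)(18/145.667).

-0.70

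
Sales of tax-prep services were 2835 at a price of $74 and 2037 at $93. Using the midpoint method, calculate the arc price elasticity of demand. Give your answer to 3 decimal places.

ΔQ = 2037 − 2835 = -798; ΔP = 93 − 74 = 19.
Midpoints: P̄ = 83.50, Q̄ = 2436.0.
ε = (ΔQ/ΔP)(P̄/Q̄) = (-798/19)(83.50/2436.0).

-1.440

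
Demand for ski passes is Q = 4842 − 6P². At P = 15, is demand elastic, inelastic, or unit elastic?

inelastic

Q = 3492, dQ/dP = -180.
ε = (dQ/dP)(P/Q) ≈ -0.773.
|ε| = 0.77 < 1.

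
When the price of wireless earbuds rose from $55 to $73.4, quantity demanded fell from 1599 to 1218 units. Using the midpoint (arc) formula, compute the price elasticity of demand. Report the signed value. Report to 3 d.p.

-0.944

ΔQ = 1218 − 1599 = -381; ΔP = 73.4 − 55 = 18.4.
Midpoints: P̄ = 64.20, Q̄ = 1408.5.
ε = (ΔQ/ΔP)(P̄/Q̄) = (-381/18.4)(64.20/1408.5).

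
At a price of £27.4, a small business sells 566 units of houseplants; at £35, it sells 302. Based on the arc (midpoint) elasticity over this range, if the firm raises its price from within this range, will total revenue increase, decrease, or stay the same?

decrease

Arc ε = (-264/7.6)(31.20/434.0) ≈ -2.497.
|ε| = 2.50 > 1, so demand is elastic. A price rise therefore reduces total revenue.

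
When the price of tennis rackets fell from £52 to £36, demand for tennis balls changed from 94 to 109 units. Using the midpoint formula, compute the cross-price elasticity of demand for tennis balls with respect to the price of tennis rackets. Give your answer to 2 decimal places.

ΔQ_x = 109 − 94 = 15; ΔP_y = 36 − 52 = -16.
Midpoints: P̄_y = 44.00, Q̄_x = 101.5.
ε_xy = (ΔQ_x/ΔP_y)(P̄_y/Q̄_x) = (15/-16)(44.00/101.5).

-0.41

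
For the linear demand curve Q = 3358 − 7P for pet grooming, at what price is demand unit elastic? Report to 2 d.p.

239.86

For linear demand Q = a − bP, ε = −bP/(a − bP). |ε| = 1 when bP = a − bP, i.e. P = a/(2b).
P = 3358/(2·7) = 3358/14 = 239.8571.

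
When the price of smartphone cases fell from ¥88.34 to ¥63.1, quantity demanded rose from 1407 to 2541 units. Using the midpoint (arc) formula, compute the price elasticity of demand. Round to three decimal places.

-1.723

ΔQ = 2541 − 1407 = 1134; ΔP = 63.1 − 88.34 = -25.24.
Midpoints: P̄ = 75.72, Q̄ = 1974.0.
ε = (ΔQ/ΔP)(P̄/Q̄) = (1134/-25.24)(75.72/1974.0).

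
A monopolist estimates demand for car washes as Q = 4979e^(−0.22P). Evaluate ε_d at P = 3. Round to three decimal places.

At P = 3, Q = 2573.403.
dQ/dP = −0.22·4979e^(−0.22P) = −0.22Q = -566.149.
ε = (dQ/dP)(P/Q) = (-566.149)(3/2573.403).
|ε| < 1, so demand is inelastic at this price.

-0.660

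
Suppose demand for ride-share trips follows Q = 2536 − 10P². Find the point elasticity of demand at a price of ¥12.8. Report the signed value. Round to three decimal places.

-3.651

At P = 12.8, Q = 897.600.
dQ/dP = −20P = -256.
ε = (dQ/dP)(P/Q) = (-256)(12.8/897.600).
|ε| > 1, so demand is elastic at this price.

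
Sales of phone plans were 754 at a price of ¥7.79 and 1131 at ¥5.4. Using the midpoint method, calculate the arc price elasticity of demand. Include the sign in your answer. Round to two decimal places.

ΔQ = 1131 − 754 = 377; ΔP = 5.4 − 7.79 = -2.39.
Midpoints: P̄ = 6.60, Q̄ = 942.5.
ε = (ΔQ/ΔP)(P̄/Q̄) = (377/-2.39)(6.60/942.5).

-1.10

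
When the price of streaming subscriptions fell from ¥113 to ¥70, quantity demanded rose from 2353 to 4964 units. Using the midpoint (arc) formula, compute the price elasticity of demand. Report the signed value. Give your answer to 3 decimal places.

ΔQ = 4964 − 2353 = 2611; ΔP = 70 − 113 = -43.
Midpoints: P̄ = 91.50, Q̄ = 3658.5.
ε = (ΔQ/ΔP)(P̄/Q̄) = (2611/-43)(91.50/3658.5).

-1.519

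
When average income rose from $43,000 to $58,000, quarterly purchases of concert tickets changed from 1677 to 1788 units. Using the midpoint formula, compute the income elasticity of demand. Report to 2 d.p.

ΔQ = 111, ΔI = 15000. Midpoints: Ī = 50,500, Q̄ = 1732.5.
ε_I = (ΔQ/ΔI)(Ī/Q̄) = (111/15000)(50500/1732.5).

0.22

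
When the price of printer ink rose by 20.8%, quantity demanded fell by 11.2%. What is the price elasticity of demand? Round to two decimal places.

-0.54

ε = %ΔQ / %ΔP = (-11.2)/(20.8) = -0.538.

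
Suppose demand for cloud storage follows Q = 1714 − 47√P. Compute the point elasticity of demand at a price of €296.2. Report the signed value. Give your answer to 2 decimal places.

-0.45

At P = 296.2, Q = 905.108.
dQ/dP = −47/(2√P) = -1.365.
ε = (dQ/dP)(P/Q) = (-1.365)(296.2/905.108).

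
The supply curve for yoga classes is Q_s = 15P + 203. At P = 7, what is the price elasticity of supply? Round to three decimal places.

0.341

At P = 7, Q_s = 308.
dQ_s/dP = 15.
ε_s = (dQ_s/dP)(P/Q_s) = (15)(7/308).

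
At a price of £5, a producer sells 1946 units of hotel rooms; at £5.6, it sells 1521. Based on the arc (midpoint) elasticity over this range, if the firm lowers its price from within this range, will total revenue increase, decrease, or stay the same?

Arc ε = (-425/0.6)(5.30/1733.5) ≈ -2.166.
|ε| = 2.17 > 1, so demand is elastic. A price cut therefore raises total revenue.

increase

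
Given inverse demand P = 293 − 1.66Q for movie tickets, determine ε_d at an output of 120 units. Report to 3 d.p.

At Q = 120, P = 293 − 1.66(120) = 93.80.
dP/dQ = −1.66, so dQ/dP = 1/(−1.66) = -0.602.
ε = (dQ/dP)(P/Q) = (-0.602)(93.80/120).

-0.471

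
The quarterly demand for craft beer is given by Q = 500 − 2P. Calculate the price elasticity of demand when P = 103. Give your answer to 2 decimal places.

At P = 103, Q = 294.
dQ/dP = −2.
ε = (dQ/dP)(P/Q) = (-2)(103/294).
|ε| < 1, so demand is inelastic at this price.

-0.70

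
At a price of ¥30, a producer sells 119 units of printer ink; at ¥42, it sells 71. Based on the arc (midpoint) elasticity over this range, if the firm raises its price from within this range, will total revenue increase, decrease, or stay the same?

decrease

Arc ε = (-48/12)(36.00/95.0) ≈ -1.516.
|ε| = 1.52 > 1, so demand is elastic. A price rise therefore reduces total revenue.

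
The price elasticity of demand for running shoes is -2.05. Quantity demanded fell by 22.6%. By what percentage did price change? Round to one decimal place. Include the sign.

%ΔP ≈ %ΔQ / ε = (-22.6%)/(-2.05) = 11.02%.

11.0%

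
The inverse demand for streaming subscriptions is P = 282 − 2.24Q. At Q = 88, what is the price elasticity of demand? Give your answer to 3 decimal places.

At Q = 88, P = 282 − 2.24(88) = 84.88.
dP/dQ = −2.24, so dQ/dP = 1/(−2.24) = -0.446.
ε = (dQ/dP)(P/Q) = (-0.446)(84.88/88).

-0.431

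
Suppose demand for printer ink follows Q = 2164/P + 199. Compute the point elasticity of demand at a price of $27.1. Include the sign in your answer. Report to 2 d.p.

-0.29

At P = 27.1, Q = 278.852.
dQ/dP = −2164/P² = -2.947.
ε = (dQ/dP)(P/Q) = (-2.947)(27.1/278.852).
|ε| < 1, so demand is inelastic at this price.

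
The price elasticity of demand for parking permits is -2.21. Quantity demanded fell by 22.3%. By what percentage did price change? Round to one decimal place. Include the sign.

10.1%

%ΔP ≈ %ΔQ / ε = (-22.3%)/(-2.21) = 10.09%.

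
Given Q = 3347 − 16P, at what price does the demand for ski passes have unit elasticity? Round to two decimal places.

104.59

For linear demand Q = a − bP, ε = −bP/(a − bP). |ε| = 1 when bP = a − bP, i.e. P = a/(2b).
P = 3347/(2·16) = 3347/32 = 104.5938.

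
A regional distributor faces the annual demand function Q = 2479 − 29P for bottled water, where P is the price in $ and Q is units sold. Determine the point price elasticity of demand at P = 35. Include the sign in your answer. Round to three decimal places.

At P = 35, Q = 1464.
dQ/dP = −29.
ε = (dQ/dP)(P/Q) = (-29)(35/1464).

-0.693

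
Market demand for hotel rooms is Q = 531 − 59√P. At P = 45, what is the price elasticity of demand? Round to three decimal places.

At P = 45, Q = 135.216.
dQ/dP = −59/(2√P) = -4.398.
ε = (dQ/dP)(P/Q) = (-4.398)(45/135.216).

-1.464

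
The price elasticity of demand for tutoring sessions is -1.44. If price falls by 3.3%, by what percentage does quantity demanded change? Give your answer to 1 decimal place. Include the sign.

%ΔQ ≈ ε × %ΔP = (-1.44)(-3.3%) = 4.75%.

4.8%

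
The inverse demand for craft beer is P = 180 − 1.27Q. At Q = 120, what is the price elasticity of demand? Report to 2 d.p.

-0.18

At Q = 120, P = 180 − 1.27(120) = 27.60.
dP/dQ = −1.27, so dQ/dP = 1/(−1.27) = -0.787.
ε = (dQ/dP)(P/Q) = (-0.787)(27.60/120).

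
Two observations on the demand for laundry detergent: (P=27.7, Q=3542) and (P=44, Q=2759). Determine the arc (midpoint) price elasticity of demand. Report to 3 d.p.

ΔQ = 2759 − 3542 = -783; ΔP = 44 − 27.7 = 16.3.
Midpoints: P̄ = 35.85, Q̄ = 3150.5.
ε = (ΔQ/ΔP)(P̄/Q̄) = (-783/16.3)(35.85/3150.5).

-0.547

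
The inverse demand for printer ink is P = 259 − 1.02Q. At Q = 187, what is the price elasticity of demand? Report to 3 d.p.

At Q = 187, P = 259 − 1.02(187) = 68.26.
dP/dQ = −1.02, so dQ/dP = 1/(−1.02) = -0.980.
ε = (dQ/dP)(P/Q) = (-0.980)(68.26/187).

-0.358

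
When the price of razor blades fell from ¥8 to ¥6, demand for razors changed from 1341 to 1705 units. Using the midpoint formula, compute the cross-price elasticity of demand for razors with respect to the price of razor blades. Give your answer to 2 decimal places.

-0.84

ΔQ_x = 1705 − 1341 = 364; ΔP_y = 6 − 8 = -2.
Midpoints: P̄_y = 7.00, Q̄_x = 1523.0.
ε_xy = (ΔQ_x/ΔP_y)(P̄_y/Q̄_x) = (364/-2)(7.00/1523.0).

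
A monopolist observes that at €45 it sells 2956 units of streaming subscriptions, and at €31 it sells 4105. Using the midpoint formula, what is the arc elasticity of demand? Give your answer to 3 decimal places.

ΔQ = 4105 − 2956 = 1149; ΔP = 31 − 45 = -14.
Midpoints: P̄ = 38.00, Q̄ = 3530.5.
ε = (ΔQ/ΔP)(P̄/Q̄) = (1149/-14)(38.00/3530.5).

-0.883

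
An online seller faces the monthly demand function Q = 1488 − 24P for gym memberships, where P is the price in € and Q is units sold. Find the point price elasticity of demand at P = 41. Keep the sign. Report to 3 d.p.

At P = 41, Q = 504.
dQ/dP = −24.
ε = (dQ/dP)(P/Q) = (-24)(41/504).

-1.952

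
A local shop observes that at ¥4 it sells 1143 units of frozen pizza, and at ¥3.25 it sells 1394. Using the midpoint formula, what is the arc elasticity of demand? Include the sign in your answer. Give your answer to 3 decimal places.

ΔQ = 1394 − 1143 = 251; ΔP = 3.25 − 4 = -0.75.
Midpoints: P̄ = 3.62, Q̄ = 1268.5.
ε = (ΔQ/ΔP)(P̄/Q̄) = (251/-0.75)(3.62/1268.5).

-0.956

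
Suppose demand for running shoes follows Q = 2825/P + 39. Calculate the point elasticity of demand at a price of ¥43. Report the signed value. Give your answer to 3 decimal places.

At P = 43, Q = 104.698.
dQ/dP = −2825/P² = -1.528.
ε = (dQ/dP)(P/Q) = (-1.528)(43/104.698).
|ε| < 1, so demand is inelastic at this price.

-0.627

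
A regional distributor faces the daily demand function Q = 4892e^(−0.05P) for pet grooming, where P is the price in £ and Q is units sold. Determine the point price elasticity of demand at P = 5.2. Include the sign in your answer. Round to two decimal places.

At P = 5.2, Q = 3771.984.
dQ/dP = −0.05·4892e^(−0.05P) = −0.05Q = -188.599.
ε = (dQ/dP)(P/Q) = (-188.599)(5.2/3771.984).

-0.26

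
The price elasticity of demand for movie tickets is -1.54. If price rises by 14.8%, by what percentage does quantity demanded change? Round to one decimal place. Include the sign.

%ΔQ ≈ ε × %ΔP = (-1.54)(14.8%) = -22.79%.

-22.8%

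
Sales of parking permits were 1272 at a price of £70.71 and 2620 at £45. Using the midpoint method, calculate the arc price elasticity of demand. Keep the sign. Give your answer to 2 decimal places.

ΔQ = 2620 − 1272 = 1348; ΔP = 45 − 70.71 = -25.71.
Midpoints: P̄ = 57.85, Q̄ = 1946.0.
ε = (ΔQ/ΔP)(P̄/Q̄) = (1348/-25.71)(57.85/1946.0).

-1.56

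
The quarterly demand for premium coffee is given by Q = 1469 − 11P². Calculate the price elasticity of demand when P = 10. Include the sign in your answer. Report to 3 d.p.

At P = 10, Q = 369.
dQ/dP = −22P = -220.
ε = (dQ/dP)(P/Q) = (-220)(10/369).

-5.962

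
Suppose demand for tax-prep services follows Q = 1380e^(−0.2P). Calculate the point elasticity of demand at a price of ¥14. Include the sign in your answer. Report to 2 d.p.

-2.80

At P = 14, Q = 83.918.
dQ/dP = −0.2·1380e^(−0.2P) = −0.2Q = -16.784.
ε = (dQ/dP)(P/Q) = (-16.784)(14/83.918).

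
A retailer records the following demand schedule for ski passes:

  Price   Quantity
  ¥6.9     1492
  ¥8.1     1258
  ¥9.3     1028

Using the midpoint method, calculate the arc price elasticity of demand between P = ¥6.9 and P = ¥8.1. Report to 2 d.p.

At P = 6.9, Q = 1492; at P = 8.1, Q = 1258.
ΔQ = -234, ΔP = 1.2. Midpoints: P̄ = 7.50, Q̄ = 1375.0.
ε = (ΔQ/ΔP)(P̄/Q̄) = (-234/1.2)(7.50/1375.0).

-1.06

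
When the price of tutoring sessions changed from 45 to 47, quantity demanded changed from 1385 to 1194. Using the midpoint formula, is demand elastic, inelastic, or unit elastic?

Arc ε ≈ -3.407.
|ε| = 3.41 > 1.

elastic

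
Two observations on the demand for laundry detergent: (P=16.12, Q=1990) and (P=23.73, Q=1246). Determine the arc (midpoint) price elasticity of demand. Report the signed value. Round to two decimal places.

-1.20

ΔQ = 1246 − 1990 = -744; ΔP = 23.73 − 16.12 = 7.61.
Midpoints: P̄ = 19.93, Q̄ = 1618.0.
ε = (ΔQ/ΔP)(P̄/Q̄) = (-744/7.61)(19.93/1618.0).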